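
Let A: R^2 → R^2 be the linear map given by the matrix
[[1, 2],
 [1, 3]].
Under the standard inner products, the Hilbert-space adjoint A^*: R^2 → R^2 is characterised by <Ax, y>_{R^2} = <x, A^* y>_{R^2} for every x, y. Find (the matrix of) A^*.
A^* = A^T =
[[1, 1],
 [2, 3]]

For real matrices with standard dot products, the defining identity <Ax, y> = <x, A^* y> gives (Ax)^T y = x^T (A^*) y, i.e. x^T A^T y = x^T (A^*) y. Since this holds for all x, y, we must have A^* = A^T. Therefore
A^* =
[[1, 1],
 [2, 3]].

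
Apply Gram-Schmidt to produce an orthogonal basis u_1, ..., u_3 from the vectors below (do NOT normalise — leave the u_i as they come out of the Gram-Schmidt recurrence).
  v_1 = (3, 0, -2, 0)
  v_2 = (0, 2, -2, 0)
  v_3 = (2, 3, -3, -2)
Orthogonal basis:
  u_1 = (3, 0, -2, 0)
  u_2 = (-12/13, 2, -18/13, 0)
  u_3 = (4/11, 6/11, 6/11, -2)

Apply the Gram-Schmidt recurrence
  u_1 = v_1
  u_i = v_i − Σ_{j<i} ((v_i · u_j) / (u_j · u_j)) · u_j.

Step by step this gives:
  u_1 = (3, 0, -2, 0)
  u_2 = (-12/13, 2, -18/13, 0)
  u_3 = (4/11, 6/11, 6/11, -2)

Orthogonality check:
  u_2 · u_1 = 0 (should be 0)
  u_3 · u_1 = 0 (should be 0)
  u_3 · u_2 = 0 (should be 0)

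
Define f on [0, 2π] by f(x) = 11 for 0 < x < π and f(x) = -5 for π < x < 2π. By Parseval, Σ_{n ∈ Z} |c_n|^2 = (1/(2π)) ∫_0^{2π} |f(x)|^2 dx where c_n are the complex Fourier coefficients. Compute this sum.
Σ |c_n|^2 = 73

Parseval equates the L^2 energy of f (normalised by 1/(2π)) with the ℓ^2 sum of its Fourier coefficients: (1/(2π)) ∫_0^{2π} |f|^2 = Σ |c_n|^2.
Compute the left side: (1/(2π)) [∫_0^π 11^2 dx + ∫_π^{2π} (-5)^2 dx] = (1/(2π)) · (121π + 25π) = (121 + 25)/2 = 73.
So Σ_{n ∈ Z} |c_n|^2 = 73.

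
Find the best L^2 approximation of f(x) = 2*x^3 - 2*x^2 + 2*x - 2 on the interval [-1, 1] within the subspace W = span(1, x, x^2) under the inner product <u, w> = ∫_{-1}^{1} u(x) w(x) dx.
g(x) = -2*x^2 + 16*x/5 - 2

The best approximation g ∈ W is the orthogonal projection of f onto W. Writing g = a_0 + a_1 x + a_2 x^2, the coefficients solve the normal equations G · a = b where
  G_{ij} = <φ_i, φ_j> and b_i = <f, φ_i>, with φ_0 = 1, φ_1 = x, φ_2 = x^2.
G =
  [2, 0, 2/3]
  [0, 2/3, 0]
  [2/3, 0, 2/5],
b = (-16/3, 32/15, -32/15).
Solving gives a_0 = -2, a_1 = 16/5, a_2 = -2, so
  g(x) = -2*x^2 + 16*x/5 - 2.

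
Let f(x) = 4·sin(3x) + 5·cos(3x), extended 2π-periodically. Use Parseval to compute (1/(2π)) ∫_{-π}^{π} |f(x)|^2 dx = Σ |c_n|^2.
Σ |c_n|^2 = 41/2

Expand |f|^2 and use orthogonality of {sin(nx), cos(mx)} on [-π, π]:
  ∫_{-π}^{π} sin(nx)^2 dx = π, ∫ cos(mx)^2 dx = π, and cross terms integrate to 0.
So ∫_{-π}^{π} f(x)^2 dx = 4^2 · π + 5^2 · π = (16 + 25)π.
Divide by 2π: (16 + 25)/2 = 41/2.
By Parseval, this equals Σ |c_n|^2.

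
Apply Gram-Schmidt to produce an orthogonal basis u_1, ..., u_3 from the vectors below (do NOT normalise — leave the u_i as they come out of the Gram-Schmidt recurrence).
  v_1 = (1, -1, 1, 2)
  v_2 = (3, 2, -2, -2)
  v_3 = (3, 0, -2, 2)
Orthogonal basis:
  u_1 = (1, -1, 1, 2)
  u_2 = (26/7, 9/7, -9/7, -4/7)
  u_3 = (-24/61, -13/61, -109/61, 60/61)

Apply the Gram-Schmidt recurrence
  u_1 = v_1
  u_i = v_i − Σ_{j<i} ((v_i · u_j) / (u_j · u_j)) · u_j.

Step by step this gives:
  u_1 = (1, -1, 1, 2)
  u_2 = (26/7, 9/7, -9/7, -4/7)
  u_3 = (-24/61, -13/61, -109/61, 60/61)

Orthogonality check:
  u_2 · u_1 = 0 (should be 0)
  u_3 · u_1 = 0 (should be 0)
  u_3 · u_2 = 0 (should be 0)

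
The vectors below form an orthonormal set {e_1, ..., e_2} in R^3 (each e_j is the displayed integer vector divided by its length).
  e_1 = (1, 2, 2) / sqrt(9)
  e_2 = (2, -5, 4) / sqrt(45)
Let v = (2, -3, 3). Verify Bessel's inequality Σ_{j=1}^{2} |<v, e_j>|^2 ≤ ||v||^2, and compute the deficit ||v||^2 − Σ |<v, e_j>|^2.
Σ |<v, e_j>|^2 = 109/5; ||v||^2 = 22; deficit = 1/5

Write each e_j = u_j / sqrt(<u_j, u_j>) where u_j is the displayed integer vector. Then <v, e_j> = <v, u_j> / sqrt(<u_j, u_j>), so |<v, e_j>|^2 = <v, u_j>^2 / <u_j, u_j>.
Coefficients: <v, e_1> = 2/sqrt(9), <v, e_2> = 31/sqrt(45).
Square and sum: Σ |<v, e_j>|^2 = 109/5.
Compute ||v||^2 = v·v = 22.
Deficit = 22 − 109/5 = 1/5 ≥ 0, confirming Bessel's inequality. (The deficit equals ||v − Σ <v,e_j> e_j||^2, the squared distance from v to span{e_j}.)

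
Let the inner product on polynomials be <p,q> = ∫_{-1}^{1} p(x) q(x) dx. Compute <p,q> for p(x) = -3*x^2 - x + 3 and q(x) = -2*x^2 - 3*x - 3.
<p,q> = -58/5

Expand the product: p(x)·q(x) = 6*x^4 + 11*x^3 + 6*x^2 - 6*x - 9.
∫_{-1}^{1} of each monomial x^k gives [2/(k+1) if k even, 0 if k odd]. Integrating term-by-term (or equivalently evaluating the antiderivative F(x) = 6*x^5/5 + 11*x^4/4 + 2*x^3 - 3*x^2 - 9*x at the endpoints):
  F(1) − F(−1) = -121/20 − (111/20) = -58/5.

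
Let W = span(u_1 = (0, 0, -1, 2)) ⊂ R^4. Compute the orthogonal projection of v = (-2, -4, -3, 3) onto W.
proj_W(v) = (0, 0, -9/5, 18/5)

Set up U = [u_1 | ... | u_1] ∈ R^(4×1). The projector onto W = col(U) is P = U (U^T U)^(-1) U^T.
Compute U^T U =
  [5],
and U^T v = (9).
Solve U^T U · c = U^T v for the coefficients: c = (9/5). The projection is proj_W(v) = U c.
Check: (v - proj_W(v)) · u_1 = 0  (should be 0).
Result: proj_W(v) = (0, 0, -9/5, 18/5).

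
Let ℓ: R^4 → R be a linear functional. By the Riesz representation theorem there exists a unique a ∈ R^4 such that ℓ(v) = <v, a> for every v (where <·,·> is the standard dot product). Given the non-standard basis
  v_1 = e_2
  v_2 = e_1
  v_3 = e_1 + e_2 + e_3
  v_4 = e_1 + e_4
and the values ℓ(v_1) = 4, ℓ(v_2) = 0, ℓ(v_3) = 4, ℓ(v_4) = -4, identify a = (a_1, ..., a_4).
a = (0, 4, 0, -4)

Write a = (a_1, ..., a_4) in the standard basis. For each basis vector v_i, ℓ(v_i) = <v_i, a> is a linear equation in the a_j's. Collect the n equations into a matrix system V a = ℓ, where row i of V is v_i (expressed in the standard basis). Since V is invertible (lower-triangular with 1s on the diagonal, up to permutation), solve by back-substitution:
  V =
[[0, 1, 0, 0],
 [1, 0, 0, 0],
 [1, 1, 1, 0],
 [1, 0, 0, 1]]
  V a = (4, 0, 4, -4)
Solving gives a = (0, 4, 0, -4).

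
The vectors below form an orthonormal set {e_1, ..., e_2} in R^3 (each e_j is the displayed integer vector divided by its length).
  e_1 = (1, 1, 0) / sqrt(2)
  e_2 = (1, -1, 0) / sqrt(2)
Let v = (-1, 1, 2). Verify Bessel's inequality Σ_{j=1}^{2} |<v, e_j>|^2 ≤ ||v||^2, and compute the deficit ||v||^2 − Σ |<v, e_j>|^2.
Σ |<v, e_j>|^2 = 2; ||v||^2 = 6; deficit = 4

Write each e_j = u_j / sqrt(<u_j, u_j>) where u_j is the displayed integer vector. Then <v, e_j> = <v, u_j> / sqrt(<u_j, u_j>), so |<v, e_j>|^2 = <v, u_j>^2 / <u_j, u_j>.
Coefficients: <v, e_1> = 0/sqrt(2), <v, e_2> = -2/sqrt(2).
Square and sum: Σ |<v, e_j>|^2 = 2.
Compute ||v||^2 = v·v = 6.
Deficit = 6 − 2 = 4 ≥ 0, confirming Bessel's inequality. (The deficit equals ||v − Σ <v,e_j> e_j||^2, the squared distance from v to span{e_j}.)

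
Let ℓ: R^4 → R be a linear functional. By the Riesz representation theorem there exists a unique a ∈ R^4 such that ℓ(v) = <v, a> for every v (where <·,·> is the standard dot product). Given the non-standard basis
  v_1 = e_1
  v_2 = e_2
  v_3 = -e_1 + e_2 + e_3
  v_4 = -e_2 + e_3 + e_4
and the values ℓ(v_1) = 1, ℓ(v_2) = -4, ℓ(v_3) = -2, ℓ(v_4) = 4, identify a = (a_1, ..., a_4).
a = (1, -4, 3, -3)

Write a = (a_1, ..., a_4) in the standard basis. For each basis vector v_i, ℓ(v_i) = <v_i, a> is a linear equation in the a_j's. Collect the n equations into a matrix system V a = ℓ, where row i of V is v_i (expressed in the standard basis). Since V is invertible (lower-triangular with 1s on the diagonal, up to permutation), solve by back-substitution:
  V =
[[1, 0, 0, 0],
 [0, 1, 0, 0],
 [-1, 1, 1, 0],
 [0, -1, 1, 1]]
  V a = (1, -4, -2, 4)
Solving gives a = (1, -4, 3, -3).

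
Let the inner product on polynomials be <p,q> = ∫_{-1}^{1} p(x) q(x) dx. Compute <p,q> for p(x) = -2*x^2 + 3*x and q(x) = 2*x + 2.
<p,q> = 4/3

Expand the product: p(x)·q(x) = -4*x^3 + 2*x^2 + 6*x.
∫_{-1}^{1} of each monomial x^k gives [2/(k+1) if k even, 0 if k odd]. Integrating term-by-term (or equivalently evaluating the antiderivative F(x) = -x^4 + 2*x^3/3 + 3*x^2 at the endpoints):
  F(1) − F(−1) = 8/3 − (4/3) = 4/3.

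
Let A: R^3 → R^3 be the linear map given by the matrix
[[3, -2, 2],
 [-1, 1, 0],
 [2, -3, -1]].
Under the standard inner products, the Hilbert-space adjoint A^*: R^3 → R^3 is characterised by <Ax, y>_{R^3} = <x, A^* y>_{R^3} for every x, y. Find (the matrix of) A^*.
A^* = A^T =
[[3, -1, 2],
 [-2, 1, -3],
 [2, 0, -1]]

For real matrices with standard dot products, the defining identity <Ax, y> = <x, A^* y> gives (Ax)^T y = x^T (A^*) y, i.e. x^T A^T y = x^T (A^*) y. Since this holds for all x, y, we must have A^* = A^T. Therefore
A^* =
[[3, -1, 2],
 [-2, 1, -3],
 [2, 0, -1]].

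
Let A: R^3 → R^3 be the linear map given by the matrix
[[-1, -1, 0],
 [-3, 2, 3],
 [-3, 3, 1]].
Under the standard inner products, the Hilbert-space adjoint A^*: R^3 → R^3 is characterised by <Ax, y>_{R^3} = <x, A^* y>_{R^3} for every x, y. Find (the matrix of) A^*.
A^* = A^T =
[[-1, -3, -3],
 [-1, 2, 3],
 [0, 3, 1]]

For real matrices with standard dot products, the defining identity <Ax, y> = <x, A^* y> gives (Ax)^T y = x^T (A^*) y, i.e. x^T A^T y = x^T (A^*) y. Since this holds for all x, y, we must have A^* = A^T. Therefore
A^* =
[[-1, -3, -3],
 [-1, 2, 3],
 [0, 3, 1]].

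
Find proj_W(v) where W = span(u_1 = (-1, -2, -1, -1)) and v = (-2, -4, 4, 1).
proj_W(v) = (-5/7, -10/7, -5/7, -5/7)

Set up U = [u_1 | ... | u_1] ∈ R^(4×1). The projector onto W = col(U) is P = U (U^T U)^(-1) U^T.
Compute U^T U =
  [7],
and U^T v = (5).
Solve U^T U · c = U^T v for the coefficients: c = (5/7). The projection is proj_W(v) = U c.
Check: (v - proj_W(v)) · u_1 = 0  (should be 0).
Result: proj_W(v) = (-5/7, -10/7, -5/7, -5/7).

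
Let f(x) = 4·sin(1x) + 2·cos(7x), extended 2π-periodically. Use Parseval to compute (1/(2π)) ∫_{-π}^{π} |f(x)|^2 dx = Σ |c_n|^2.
Σ |c_n|^2 = 10

Expand |f|^2 and use orthogonality of {sin(nx), cos(mx)} on [-π, π]:
  ∫_{-π}^{π} sin(nx)^2 dx = π, ∫ cos(mx)^2 dx = π, and cross terms integrate to 0.
So ∫_{-π}^{π} f(x)^2 dx = 4^2 · π + 2^2 · π = (16 + 4)π.
Divide by 2π: (16 + 4)/2 = 10.
By Parseval, this equals Σ |c_n|^2.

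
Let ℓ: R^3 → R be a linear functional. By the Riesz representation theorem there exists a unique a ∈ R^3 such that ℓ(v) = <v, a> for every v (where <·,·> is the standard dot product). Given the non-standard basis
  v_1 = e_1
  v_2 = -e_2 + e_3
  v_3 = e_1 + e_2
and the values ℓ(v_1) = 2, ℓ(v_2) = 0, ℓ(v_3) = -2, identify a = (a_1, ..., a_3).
a = (2, -4, -4)

Write a = (a_1, ..., a_3) in the standard basis. For each basis vector v_i, ℓ(v_i) = <v_i, a> is a linear equation in the a_j's. Collect the n equations into a matrix system V a = ℓ, where row i of V is v_i (expressed in the standard basis). Since V is invertible (lower-triangular with 1s on the diagonal, up to permutation), solve by back-substitution:
  V =
[[1, 0, 0],
 [0, -1, 1],
 [1, 1, 0]]
  V a = (2, 0, -2)
Solving gives a = (2, -4, -4).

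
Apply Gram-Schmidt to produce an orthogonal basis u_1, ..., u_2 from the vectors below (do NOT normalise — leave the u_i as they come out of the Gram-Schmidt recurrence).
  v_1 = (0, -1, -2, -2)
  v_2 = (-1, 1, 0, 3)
Orthogonal basis:
  u_1 = (0, -1, -2, -2)
  u_2 = (-1, 2/9, -14/9, 13/9)

Apply the Gram-Schmidt recurrence
  u_1 = v_1
  u_i = v_i − Σ_{j<i} ((v_i · u_j) / (u_j · u_j)) · u_j.

Step by step this gives:
  u_1 = (0, -1, -2, -2)
  u_2 = (-1, 2/9, -14/9, 13/9)

Orthogonality check:
  u_2 · u_1 = 0 (should be 0)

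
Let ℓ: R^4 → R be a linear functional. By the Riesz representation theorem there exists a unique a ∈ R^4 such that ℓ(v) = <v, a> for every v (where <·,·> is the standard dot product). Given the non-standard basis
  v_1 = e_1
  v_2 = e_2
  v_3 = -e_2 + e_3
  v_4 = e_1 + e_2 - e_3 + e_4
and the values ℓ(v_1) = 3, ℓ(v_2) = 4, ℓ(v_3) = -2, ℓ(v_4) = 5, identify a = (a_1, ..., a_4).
a = (3, 4, 2, 0)

Write a = (a_1, ..., a_4) in the standard basis. For each basis vector v_i, ℓ(v_i) = <v_i, a> is a linear equation in the a_j's. Collect the n equations into a matrix system V a = ℓ, where row i of V is v_i (expressed in the standard basis). Since V is invertible (lower-triangular with 1s on the diagonal, up to permutation), solve by back-substitution:
  V =
[[1, 0, 0, 0],
 [0, 1, 0, 0],
 [0, -1, 1, 0],
 [1, 1, -1, 1]]
  V a = (3, 4, -2, 5)
Solving gives a = (3, 4, 2, 0).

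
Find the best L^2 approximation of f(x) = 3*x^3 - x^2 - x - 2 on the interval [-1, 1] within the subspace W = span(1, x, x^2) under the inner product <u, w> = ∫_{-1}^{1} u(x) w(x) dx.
g(x) = -x^2 + 4*x/5 - 2

The best approximation g ∈ W is the orthogonal projection of f onto W. Writing g = a_0 + a_1 x + a_2 x^2, the coefficients solve the normal equations G · a = b where
  G_{ij} = <φ_i, φ_j> and b_i = <f, φ_i>, with φ_0 = 1, φ_1 = x, φ_2 = x^2.
G =
  [2, 0, 2/3]
  [0, 2/3, 0]
  [2/3, 0, 2/5],
b = (-14/3, 8/15, -26/15).
Solving gives a_0 = -2, a_1 = 4/5, a_2 = -1, so
  g(x) = -x^2 + 4*x/5 - 2.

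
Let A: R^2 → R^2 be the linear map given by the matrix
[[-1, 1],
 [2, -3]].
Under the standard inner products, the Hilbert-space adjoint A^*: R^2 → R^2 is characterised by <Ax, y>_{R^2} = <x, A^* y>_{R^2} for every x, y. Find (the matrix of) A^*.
A^* = A^T =
[[-1, 2],
 [1, -3]]

For real matrices with standard dot products, the defining identity <Ax, y> = <x, A^* y> gives (Ax)^T y = x^T (A^*) y, i.e. x^T A^T y = x^T (A^*) y. Since this holds for all x, y, we must have A^* = A^T. Therefore
A^* =
[[-1, 2],
 [1, -3]].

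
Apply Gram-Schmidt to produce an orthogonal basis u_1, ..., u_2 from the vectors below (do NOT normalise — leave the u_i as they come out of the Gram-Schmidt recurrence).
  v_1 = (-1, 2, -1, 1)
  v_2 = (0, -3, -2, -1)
Orthogonal basis:
  u_1 = (-1, 2, -1, 1)
  u_2 = (-5/7, -11/7, -19/7, -2/7)

Apply the Gram-Schmidt recurrence
  u_1 = v_1
  u_i = v_i − Σ_{j<i} ((v_i · u_j) / (u_j · u_j)) · u_j.

Step by step this gives:
  u_1 = (-1, 2, -1, 1)
  u_2 = (-5/7, -11/7, -19/7, -2/7)

Orthogonality check:
  u_2 · u_1 = 0 (should be 0)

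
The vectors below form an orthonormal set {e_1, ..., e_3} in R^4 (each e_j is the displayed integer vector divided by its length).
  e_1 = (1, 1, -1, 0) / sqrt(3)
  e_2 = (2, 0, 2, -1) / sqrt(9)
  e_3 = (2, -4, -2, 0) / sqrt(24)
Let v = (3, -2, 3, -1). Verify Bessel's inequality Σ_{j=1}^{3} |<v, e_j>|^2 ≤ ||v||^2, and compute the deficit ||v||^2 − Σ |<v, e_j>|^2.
Σ |<v, e_j>|^2 = 205/9; ||v||^2 = 23; deficit = 2/9

Write each e_j = u_j / sqrt(<u_j, u_j>) where u_j is the displayed integer vector. Then <v, e_j> = <v, u_j> / sqrt(<u_j, u_j>), so |<v, e_j>|^2 = <v, u_j>^2 / <u_j, u_j>.
Coefficients: <v, e_1> = -2/sqrt(3), <v, e_2> = 13/sqrt(9), <v, e_3> = 8/sqrt(24).
Square and sum: Σ |<v, e_j>|^2 = 205/9.
Compute ||v||^2 = v·v = 23.
Deficit = 23 − 205/9 = 2/9 ≥ 0, confirming Bessel's inequality. (The deficit equals ||v − Σ <v,e_j> e_j||^2, the squared distance from v to span{e_j}.)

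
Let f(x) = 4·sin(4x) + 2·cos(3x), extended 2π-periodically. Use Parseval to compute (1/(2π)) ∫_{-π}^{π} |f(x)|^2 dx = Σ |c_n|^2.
Σ |c_n|^2 = 10

Expand |f|^2 and use orthogonality of {sin(nx), cos(mx)} on [-π, π]:
  ∫_{-π}^{π} sin(nx)^2 dx = π, ∫ cos(mx)^2 dx = π, and cross terms integrate to 0.
So ∫_{-π}^{π} f(x)^2 dx = 4^2 · π + 2^2 · π = (16 + 4)π.
Divide by 2π: (16 + 4)/2 = 10.
By Parseval, this equals Σ |c_n|^2.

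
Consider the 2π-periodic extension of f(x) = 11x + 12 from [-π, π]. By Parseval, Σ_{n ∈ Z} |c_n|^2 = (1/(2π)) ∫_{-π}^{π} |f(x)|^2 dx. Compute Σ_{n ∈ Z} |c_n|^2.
Σ |c_n|^2 = 121π^2/3 + 144

Expand and integrate term by term over [-π, π]:
  ∫ (11x)^2 dx = 121·(2π^3/3); ∫ 2·11·(12)·x dx = 0 (odd integrand); ∫ 12^2 dx = 144·2π.
So (1/(2π)) ∫_{-π}^{π} (11x + 12)^2 dx = 121π^2/3 + 144 = 121π^2/3 + 144.
Parseval ⇒ Σ |c_n|^2 = 121π^2/3 + 144.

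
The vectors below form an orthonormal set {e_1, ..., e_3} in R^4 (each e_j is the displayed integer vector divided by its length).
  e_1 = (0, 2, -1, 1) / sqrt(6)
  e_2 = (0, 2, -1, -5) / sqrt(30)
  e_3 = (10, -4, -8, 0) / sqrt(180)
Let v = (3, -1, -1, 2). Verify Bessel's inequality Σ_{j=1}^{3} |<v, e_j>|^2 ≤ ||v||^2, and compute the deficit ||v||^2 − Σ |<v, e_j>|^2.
Σ |<v, e_j>|^2 = 14; ||v||^2 = 15; deficit = 1

Write each e_j = u_j / sqrt(<u_j, u_j>) where u_j is the displayed integer vector. Then <v, e_j> = <v, u_j> / sqrt(<u_j, u_j>), so |<v, e_j>|^2 = <v, u_j>^2 / <u_j, u_j>.
Coefficients: <v, e_1> = 1/sqrt(6), <v, e_2> = -11/sqrt(30), <v, e_3> = 42/sqrt(180).
Square and sum: Σ |<v, e_j>|^2 = 14.
Compute ||v||^2 = v·v = 15.
Deficit = 15 − 14 = 1 ≥ 0, confirming Bessel's inequality. (The deficit equals ||v − Σ <v,e_j> e_j||^2, the squared distance from v to span{e_j}.)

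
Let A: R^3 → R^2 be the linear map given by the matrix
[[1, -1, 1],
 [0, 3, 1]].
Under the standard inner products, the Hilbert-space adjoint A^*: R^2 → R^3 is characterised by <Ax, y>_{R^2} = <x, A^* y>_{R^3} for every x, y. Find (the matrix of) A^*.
A^* = A^T =
[[1, 0],
 [-1, 3],
 [1, 1]]

For real matrices with standard dot products, the defining identity <Ax, y> = <x, A^* y> gives (Ax)^T y = x^T (A^*) y, i.e. x^T A^T y = x^T (A^*) y. Since this holds for all x, y, we must have A^* = A^T. Therefore
A^* =
[[1, 0],
 [-1, 3],
 [1, 1]].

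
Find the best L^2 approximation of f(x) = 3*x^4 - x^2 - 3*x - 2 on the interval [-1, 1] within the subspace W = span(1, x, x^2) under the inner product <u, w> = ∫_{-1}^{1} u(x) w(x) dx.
g(x) = 11*x^2/7 - 3*x - 79/35

The best approximation g ∈ W is the orthogonal projection of f onto W. Writing g = a_0 + a_1 x + a_2 x^2, the coefficients solve the normal equations G · a = b where
  G_{ij} = <φ_i, φ_j> and b_i = <f, φ_i>, with φ_0 = 1, φ_1 = x, φ_2 = x^2.
G =
  [2, 0, 2/3]
  [0, 2/3, 0]
  [2/3, 0, 2/5],
b = (-52/15, -2, -92/105).
Solving gives a_0 = -79/35, a_1 = -3, a_2 = 11/7, so
  g(x) = 11*x^2/7 - 3*x - 79/35.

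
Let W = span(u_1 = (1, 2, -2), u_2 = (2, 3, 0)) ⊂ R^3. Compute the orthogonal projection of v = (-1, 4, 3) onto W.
proj_W(v) = (97/53, 112/53, 134/53)

Set up U = [u_1 | ... | u_2] ∈ R^(3×2). The projector onto W = col(U) is P = U (U^T U)^(-1) U^T.
Compute U^T U =
  [9, 8]
  [8, 13],
and U^T v = (1, 10).
Solve U^T U · c = U^T v for the coefficients: c = (-67/53, 82/53). The projection is proj_W(v) = U c.
Check: (v - proj_W(v)) · u_1 = 0  (should be 0).
Check: (v - proj_W(v)) · u_2 = 0  (should be 0).
Result: proj_W(v) = (97/53, 112/53, 134/53).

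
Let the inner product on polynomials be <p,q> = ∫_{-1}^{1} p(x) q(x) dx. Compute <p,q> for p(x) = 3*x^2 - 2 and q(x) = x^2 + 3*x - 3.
<p,q> = 88/15

Expand the product: p(x)·q(x) = 3*x^4 + 9*x^3 - 11*x^2 - 6*x + 6.
∫_{-1}^{1} of each monomial x^k gives [2/(k+1) if k even, 0 if k odd]. Integrating term-by-term (or equivalently evaluating the antiderivative F(x) = 3*x^5/5 + 9*x^4/4 - 11*x^3/3 - 3*x^2 + 6*x at the endpoints):
  F(1) − F(−1) = 131/60 − (-221/60) = 88/15.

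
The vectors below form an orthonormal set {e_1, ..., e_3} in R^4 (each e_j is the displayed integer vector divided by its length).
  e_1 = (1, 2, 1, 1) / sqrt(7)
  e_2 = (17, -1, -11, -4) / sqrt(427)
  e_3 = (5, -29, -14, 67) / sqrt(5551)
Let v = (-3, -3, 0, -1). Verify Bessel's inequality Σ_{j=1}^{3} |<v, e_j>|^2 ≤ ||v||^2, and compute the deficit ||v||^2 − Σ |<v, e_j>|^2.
Σ |<v, e_j>|^2 = 1713/91; ||v||^2 = 19; deficit = 16/91

Write each e_j = u_j / sqrt(<u_j, u_j>) where u_j is the displayed integer vector. Then <v, e_j> = <v, u_j> / sqrt(<u_j, u_j>), so |<v, e_j>|^2 = <v, u_j>^2 / <u_j, u_j>.
Coefficients: <v, e_1> = -10/sqrt(7), <v, e_2> = -44/sqrt(427), <v, e_3> = 5/sqrt(5551).
Square and sum: Σ |<v, e_j>|^2 = 1713/91.
Compute ||v||^2 = v·v = 19.
Deficit = 19 − 1713/91 = 16/91 ≥ 0, confirming Bessel's inequality. (The deficit equals ||v − Σ <v,e_j> e_j||^2, the squared distance from v to span{e_j}.)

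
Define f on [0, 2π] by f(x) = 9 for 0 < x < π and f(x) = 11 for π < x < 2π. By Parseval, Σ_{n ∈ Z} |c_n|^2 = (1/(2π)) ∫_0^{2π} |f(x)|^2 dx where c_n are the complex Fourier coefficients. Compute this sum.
Σ |c_n|^2 = 101

Parseval equates the L^2 energy of f (normalised by 1/(2π)) with the ℓ^2 sum of its Fourier coefficients: (1/(2π)) ∫_0^{2π} |f|^2 = Σ |c_n|^2.
Compute the left side: (1/(2π)) [∫_0^π 9^2 dx + ∫_π^{2π} 11^2 dx] = (1/(2π)) · (81π + 121π) = (81 + 121)/2 = 101.
So Σ_{n ∈ Z} |c_n|^2 = 101.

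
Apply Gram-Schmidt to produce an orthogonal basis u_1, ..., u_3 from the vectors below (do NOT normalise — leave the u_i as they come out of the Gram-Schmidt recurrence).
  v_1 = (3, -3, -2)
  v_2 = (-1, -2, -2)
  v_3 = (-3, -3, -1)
Orthogonal basis:
  u_1 = (3, -3, -2)
  u_2 = (-43/22, -23/22, -15/11)
  u_3 = (-42/149, -168/149, 189/149)

Apply the Gram-Schmidt recurrence
  u_1 = v_1
  u_i = v_i − Σ_{j<i} ((v_i · u_j) / (u_j · u_j)) · u_j.

Step by step this gives:
  u_1 = (3, -3, -2)
  u_2 = (-43/22, -23/22, -15/11)
  u_3 = (-42/149, -168/149, 189/149)

Orthogonality check:
  u_2 · u_1 = 0 (should be 0)
  u_3 · u_1 = 0 (should be 0)
  u_3 · u_2 = 0 (should be 0)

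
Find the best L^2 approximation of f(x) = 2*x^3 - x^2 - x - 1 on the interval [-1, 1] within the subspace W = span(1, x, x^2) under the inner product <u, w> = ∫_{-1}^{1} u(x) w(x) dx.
g(x) = -x^2 + x/5 - 1

The best approximation g ∈ W is the orthogonal projection of f onto W. Writing g = a_0 + a_1 x + a_2 x^2, the coefficients solve the normal equations G · a = b where
  G_{ij} = <φ_i, φ_j> and b_i = <f, φ_i>, with φ_0 = 1, φ_1 = x, φ_2 = x^2.
G =
  [2, 0, 2/3]
  [0, 2/3, 0]
  [2/3, 0, 2/5],
b = (-8/3, 2/15, -16/15).
Solving gives a_0 = -1, a_1 = 1/5, a_2 = -1, so
  g(x) = -x^2 + x/5 - 1.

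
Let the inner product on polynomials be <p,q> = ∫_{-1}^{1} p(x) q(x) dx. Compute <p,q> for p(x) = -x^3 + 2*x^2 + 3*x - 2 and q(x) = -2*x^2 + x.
<p,q> = 8/3

Expand the product: p(x)·q(x) = 2*x^5 - 5*x^4 - 4*x^3 + 7*x^2 - 2*x.
∫_{-1}^{1} of each monomial x^k gives [2/(k+1) if k even, 0 if k odd]. Integrating term-by-term (or equivalently evaluating the antiderivative F(x) = x^6/3 - x^5 - x^4 + 7*x^3/3 - x^2 at the endpoints):
  F(1) − F(−1) = -1/3 − (-3) = 8/3.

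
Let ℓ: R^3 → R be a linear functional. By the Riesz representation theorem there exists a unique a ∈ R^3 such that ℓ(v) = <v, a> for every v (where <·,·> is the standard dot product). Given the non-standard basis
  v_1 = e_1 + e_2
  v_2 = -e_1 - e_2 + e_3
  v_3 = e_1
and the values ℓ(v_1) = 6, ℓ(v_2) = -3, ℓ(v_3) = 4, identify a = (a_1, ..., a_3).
a = (4, 2, 3)

Write a = (a_1, ..., a_3) in the standard basis. For each basis vector v_i, ℓ(v_i) = <v_i, a> is a linear equation in the a_j's. Collect the n equations into a matrix system V a = ℓ, where row i of V is v_i (expressed in the standard basis). Since V is invertible (lower-triangular with 1s on the diagonal, up to permutation), solve by back-substitution:
  V =
[[1, 1, 0],
 [-1, -1, 1],
 [1, 0, 0]]
  V a = (6, -3, 4)
Solving gives a = (4, 2, 3).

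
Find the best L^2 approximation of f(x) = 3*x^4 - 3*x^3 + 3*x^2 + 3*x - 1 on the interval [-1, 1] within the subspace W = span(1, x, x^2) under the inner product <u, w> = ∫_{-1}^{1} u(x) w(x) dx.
g(x) = 39*x^2/7 + 6*x/5 - 44/35

The best approximation g ∈ W is the orthogonal projection of f onto W. Writing g = a_0 + a_1 x + a_2 x^2, the coefficients solve the normal equations G · a = b where
  G_{ij} = <φ_i, φ_j> and b_i = <f, φ_i>, with φ_0 = 1, φ_1 = x, φ_2 = x^2.
G =
  [2, 0, 2/3]
  [0, 2/3, 0]
  [2/3, 0, 2/5],
b = (6/5, 4/5, 146/105).
Solving gives a_0 = -44/35, a_1 = 6/5, a_2 = 39/7, so
  g(x) = 39*x^2/7 + 6*x/5 - 44/35.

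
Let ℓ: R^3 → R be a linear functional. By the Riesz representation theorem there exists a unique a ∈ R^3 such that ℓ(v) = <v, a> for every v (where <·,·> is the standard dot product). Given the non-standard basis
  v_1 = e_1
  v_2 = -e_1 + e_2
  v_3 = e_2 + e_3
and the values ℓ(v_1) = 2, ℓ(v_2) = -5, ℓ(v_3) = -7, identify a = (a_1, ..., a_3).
a = (2, -3, -4)

Write a = (a_1, ..., a_3) in the standard basis. For each basis vector v_i, ℓ(v_i) = <v_i, a> is a linear equation in the a_j's. Collect the n equations into a matrix system V a = ℓ, where row i of V is v_i (expressed in the standard basis). Since V is invertible (lower-triangular with 1s on the diagonal, up to permutation), solve by back-substitution:
  V =
[[1, 0, 0],
 [-1, 1, 0],
 [0, 1, 1]]
  V a = (2, -5, -7)
Solving gives a = (2, -3, -4).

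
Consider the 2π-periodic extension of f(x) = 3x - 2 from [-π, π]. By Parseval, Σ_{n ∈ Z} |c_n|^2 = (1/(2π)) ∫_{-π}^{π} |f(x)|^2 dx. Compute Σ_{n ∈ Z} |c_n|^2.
Σ |c_n|^2 = 3π^2 + 4

Expand and integrate term by term over [-π, π]:
  ∫ (3x)^2 dx = 9·(2π^3/3); ∫ 2·3·(-2)·x dx = 0 (odd integrand); ∫ (-2)^2 dx = 4·2π.
So (1/(2π)) ∫_{-π}^{π} (3x - 2)^2 dx = 9π^2/3 + 4 = 3π^2 + 4.
Parseval ⇒ Σ |c_n|^2 = 3π^2 + 4.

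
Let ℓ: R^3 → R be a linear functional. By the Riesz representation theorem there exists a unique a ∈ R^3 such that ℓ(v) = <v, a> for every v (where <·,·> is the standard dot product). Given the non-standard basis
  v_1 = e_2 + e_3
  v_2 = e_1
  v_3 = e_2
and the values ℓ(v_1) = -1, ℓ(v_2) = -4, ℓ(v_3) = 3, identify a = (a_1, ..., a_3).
a = (-4, 3, -4)

Write a = (a_1, ..., a_3) in the standard basis. For each basis vector v_i, ℓ(v_i) = <v_i, a> is a linear equation in the a_j's. Collect the n equations into a matrix system V a = ℓ, where row i of V is v_i (expressed in the standard basis). Since V is invertible (lower-triangular with 1s on the diagonal, up to permutation), solve by back-substitution:
  V =
[[0, 1, 1],
 [1, 0, 0],
 [0, 1, 0]]
  V a = (-1, -4, 3)
Solving gives a = (-4, 3, -4).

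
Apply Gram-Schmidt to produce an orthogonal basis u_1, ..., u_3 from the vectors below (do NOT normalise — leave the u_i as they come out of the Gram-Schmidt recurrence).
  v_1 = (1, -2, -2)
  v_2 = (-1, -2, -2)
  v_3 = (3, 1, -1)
Orthogonal basis:
  u_1 = (1, -2, -2)
  u_2 = (-16/9, -4/9, -4/9)
  u_3 = (0, 1, -1)

Apply the Gram-Schmidt recurrence
  u_1 = v_1
  u_i = v_i − Σ_{j<i} ((v_i · u_j) / (u_j · u_j)) · u_j.

Step by step this gives:
  u_1 = (1, -2, -2)
  u_2 = (-16/9, -4/9, -4/9)
  u_3 = (0, 1, -1)

Orthogonality check:
  u_2 · u_1 = 0 (should be 0)
  u_3 · u_1 = 0 (should be 0)
  u_3 · u_2 = 0 (should be 0)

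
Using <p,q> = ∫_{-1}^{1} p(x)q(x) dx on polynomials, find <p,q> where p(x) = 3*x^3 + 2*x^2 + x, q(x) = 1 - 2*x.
<p,q> = -12/5

Expand the product: p(x)·q(x) = -6*x^4 - x^3 + x.
∫_{-1}^{1} of each monomial x^k gives [2/(k+1) if k even, 0 if k odd]. Integrating term-by-term (or equivalently evaluating the antiderivative F(x) = -6*x^5/5 - x^4/4 + x^2/2 at the endpoints):
  F(1) − F(−1) = -19/20 − (29/20) = -12/5.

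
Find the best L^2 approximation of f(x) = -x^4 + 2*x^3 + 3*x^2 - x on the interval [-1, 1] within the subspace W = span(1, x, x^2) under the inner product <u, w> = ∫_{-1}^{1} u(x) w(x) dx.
g(x) = 15*x^2/7 + x/5 + 3/35

The best approximation g ∈ W is the orthogonal projection of f onto W. Writing g = a_0 + a_1 x + a_2 x^2, the coefficients solve the normal equations G · a = b where
  G_{ij} = <φ_i, φ_j> and b_i = <f, φ_i>, with φ_0 = 1, φ_1 = x, φ_2 = x^2.
G =
  [2, 0, 2/3]
  [0, 2/3, 0]
  [2/3, 0, 2/5],
b = (8/5, 2/15, 32/35).
Solving gives a_0 = 3/35, a_1 = 1/5, a_2 = 15/7, so
  g(x) = 15*x^2/7 + x/5 + 3/35.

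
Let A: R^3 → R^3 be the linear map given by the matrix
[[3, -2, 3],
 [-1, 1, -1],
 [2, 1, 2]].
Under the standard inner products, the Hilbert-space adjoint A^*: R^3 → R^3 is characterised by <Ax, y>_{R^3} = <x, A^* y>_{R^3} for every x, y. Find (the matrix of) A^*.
A^* = A^T =
[[3, -1, 2],
 [-2, 1, 1],
 [3, -1, 2]]

For real matrices with standard dot products, the defining identity <Ax, y> = <x, A^* y> gives (Ax)^T y = x^T (A^*) y, i.e. x^T A^T y = x^T (A^*) y. Since this holds for all x, y, we must have A^* = A^T. Therefore
A^* =
[[3, -1, 2],
 [-2, 1, 1],
 [3, -1, 2]].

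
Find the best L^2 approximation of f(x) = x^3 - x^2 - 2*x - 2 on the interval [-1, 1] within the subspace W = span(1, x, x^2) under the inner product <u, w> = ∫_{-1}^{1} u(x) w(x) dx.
g(x) = -x^2 - 7*x/5 - 2

The best approximation g ∈ W is the orthogonal projection of f onto W. Writing g = a_0 + a_1 x + a_2 x^2, the coefficients solve the normal equations G · a = b where
  G_{ij} = <φ_i, φ_j> and b_i = <f, φ_i>, with φ_0 = 1, φ_1 = x, φ_2 = x^2.
G =
  [2, 0, 2/3]
  [0, 2/3, 0]
  [2/3, 0, 2/5],
b = (-14/3, -14/15, -26/15).
Solving gives a_0 = -2, a_1 = -7/5, a_2 = -1, so
  g(x) = -x^2 - 7*x/5 - 2.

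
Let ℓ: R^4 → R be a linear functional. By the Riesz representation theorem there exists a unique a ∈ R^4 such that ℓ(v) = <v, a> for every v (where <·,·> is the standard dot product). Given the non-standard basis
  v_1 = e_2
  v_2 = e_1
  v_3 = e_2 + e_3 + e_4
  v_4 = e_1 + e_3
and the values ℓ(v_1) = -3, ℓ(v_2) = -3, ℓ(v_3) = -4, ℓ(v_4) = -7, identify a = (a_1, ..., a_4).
a = (-3, -3, -4, 3)

Write a = (a_1, ..., a_4) in the standard basis. For each basis vector v_i, ℓ(v_i) = <v_i, a> is a linear equation in the a_j's. Collect the n equations into a matrix system V a = ℓ, where row i of V is v_i (expressed in the standard basis). Since V is invertible (lower-triangular with 1s on the diagonal, up to permutation), solve by back-substitution:
  V =
[[0, 1, 0, 0],
 [1, 0, 0, 0],
 [0, 1, 1, 1],
 [1, 0, 1, 0]]
  V a = (-3, -3, -4, -7)
Solving gives a = (-3, -3, -4, 3).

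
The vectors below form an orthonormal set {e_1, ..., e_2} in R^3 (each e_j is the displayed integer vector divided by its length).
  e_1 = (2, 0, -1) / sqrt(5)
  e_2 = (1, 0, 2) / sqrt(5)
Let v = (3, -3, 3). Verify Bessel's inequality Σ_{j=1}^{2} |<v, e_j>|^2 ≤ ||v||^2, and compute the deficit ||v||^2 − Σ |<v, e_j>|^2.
Σ |<v, e_j>|^2 = 18; ||v||^2 = 27; deficit = 9

Write each e_j = u_j / sqrt(<u_j, u_j>) where u_j is the displayed integer vector. Then <v, e_j> = <v, u_j> / sqrt(<u_j, u_j>), so |<v, e_j>|^2 = <v, u_j>^2 / <u_j, u_j>.
Coefficients: <v, e_1> = 3/sqrt(5), <v, e_2> = 9/sqrt(5).
Square and sum: Σ |<v, e_j>|^2 = 18.
Compute ||v||^2 = v·v = 27.
Deficit = 27 − 18 = 9 ≥ 0, confirming Bessel's inequality. (The deficit equals ||v − Σ <v,e_j> e_j||^2, the squared distance from v to span{e_j}.)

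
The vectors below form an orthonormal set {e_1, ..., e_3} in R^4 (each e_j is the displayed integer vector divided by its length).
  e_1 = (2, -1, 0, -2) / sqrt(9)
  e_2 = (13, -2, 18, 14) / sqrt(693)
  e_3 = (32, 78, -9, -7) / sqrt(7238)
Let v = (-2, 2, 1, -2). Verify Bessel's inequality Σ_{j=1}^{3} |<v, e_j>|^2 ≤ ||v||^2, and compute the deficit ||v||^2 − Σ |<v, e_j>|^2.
Σ |<v, e_j>|^2 = 381/94; ||v||^2 = 13; deficit = 841/94

Write each e_j = u_j / sqrt(<u_j, u_j>) where u_j is the displayed integer vector. Then <v, e_j> = <v, u_j> / sqrt(<u_j, u_j>), so |<v, e_j>|^2 = <v, u_j>^2 / <u_j, u_j>.
Coefficients: <v, e_1> = -2/sqrt(9), <v, e_2> = -40/sqrt(693), <v, e_3> = 97/sqrt(7238).
Square and sum: Σ |<v, e_j>|^2 = 381/94.
Compute ||v||^2 = v·v = 13.
Deficit = 13 − 381/94 = 841/94 ≥ 0, confirming Bessel's inequality. (The deficit equals ||v − Σ <v,e_j> e_j||^2, the squared distance from v to span{e_j}.)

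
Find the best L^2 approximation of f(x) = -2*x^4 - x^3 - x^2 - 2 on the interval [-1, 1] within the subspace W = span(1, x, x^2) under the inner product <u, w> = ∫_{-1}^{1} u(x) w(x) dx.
g(x) = -19*x^2/7 - 3*x/5 - 64/35

The best approximation g ∈ W is the orthogonal projection of f onto W. Writing g = a_0 + a_1 x + a_2 x^2, the coefficients solve the normal equations G · a = b where
  G_{ij} = <φ_i, φ_j> and b_i = <f, φ_i>, with φ_0 = 1, φ_1 = x, φ_2 = x^2.
G =
  [2, 0, 2/3]
  [0, 2/3, 0]
  [2/3, 0, 2/5],
b = (-82/15, -2/5, -242/105).
Solving gives a_0 = -64/35, a_1 = -3/5, a_2 = -19/7, so
  g(x) = -19*x^2/7 - 3*x/5 - 64/35.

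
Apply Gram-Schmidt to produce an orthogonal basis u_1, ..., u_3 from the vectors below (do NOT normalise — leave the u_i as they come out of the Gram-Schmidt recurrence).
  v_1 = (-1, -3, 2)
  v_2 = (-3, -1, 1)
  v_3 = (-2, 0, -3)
Orthogonal basis:
  u_1 = (-1, -3, 2)
  u_2 = (-17/7, 5/7, -1/7)
  u_3 = (-13/45, -13/9, -104/45)

Apply the Gram-Schmidt recurrence
  u_1 = v_1
  u_i = v_i − Σ_{j<i} ((v_i · u_j) / (u_j · u_j)) · u_j.

Step by step this gives:
  u_1 = (-1, -3, 2)
  u_2 = (-17/7, 5/7, -1/7)
  u_3 = (-13/45, -13/9, -104/45)

Orthogonality check:
  u_2 · u_1 = 0 (should be 0)
  u_3 · u_1 = 0 (should be 0)
  u_3 · u_2 = 0 (should be 0)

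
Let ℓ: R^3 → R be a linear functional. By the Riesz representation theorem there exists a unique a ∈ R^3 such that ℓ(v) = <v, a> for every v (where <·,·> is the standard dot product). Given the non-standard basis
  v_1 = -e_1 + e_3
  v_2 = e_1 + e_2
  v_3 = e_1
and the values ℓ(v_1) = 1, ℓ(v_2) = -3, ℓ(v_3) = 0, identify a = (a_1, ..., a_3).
a = (0, -3, 1)

Write a = (a_1, ..., a_3) in the standard basis. For each basis vector v_i, ℓ(v_i) = <v_i, a> is a linear equation in the a_j's. Collect the n equations into a matrix system V a = ℓ, where row i of V is v_i (expressed in the standard basis). Since V is invertible (lower-triangular with 1s on the diagonal, up to permutation), solve by back-substitution:
  V =
[[-1, 0, 1],
 [1, 1, 0],
 [1, 0, 0]]
  V a = (1, -3, 0)
Solving gives a = (0, -3, 1).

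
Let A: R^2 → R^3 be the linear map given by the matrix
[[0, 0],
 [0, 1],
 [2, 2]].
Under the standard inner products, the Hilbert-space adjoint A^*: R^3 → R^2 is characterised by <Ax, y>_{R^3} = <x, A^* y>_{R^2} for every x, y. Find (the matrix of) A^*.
A^* = A^T =
[[0, 0, 2],
 [0, 1, 2]]

For real matrices with standard dot products, the defining identity <Ax, y> = <x, A^* y> gives (Ax)^T y = x^T (A^*) y, i.e. x^T A^T y = x^T (A^*) y. Since this holds for all x, y, we must have A^* = A^T. Therefore
A^* =
[[0, 0, 2],
 [0, 1, 2]].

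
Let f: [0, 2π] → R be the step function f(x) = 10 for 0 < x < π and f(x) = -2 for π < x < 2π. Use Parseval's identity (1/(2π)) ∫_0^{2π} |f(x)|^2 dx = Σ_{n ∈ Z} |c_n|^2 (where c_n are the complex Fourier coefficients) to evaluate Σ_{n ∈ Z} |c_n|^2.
Σ |c_n|^2 = 52

Parseval equates the L^2 energy of f (normalised by 1/(2π)) with the ℓ^2 sum of its Fourier coefficients: (1/(2π)) ∫_0^{2π} |f|^2 = Σ |c_n|^2.
Compute the left side: (1/(2π)) [∫_0^π 10^2 dx + ∫_π^{2π} (-2)^2 dx] = (1/(2π)) · (100π + 4π) = (100 + 4)/2 = 52.
So Σ_{n ∈ Z} |c_n|^2 = 52.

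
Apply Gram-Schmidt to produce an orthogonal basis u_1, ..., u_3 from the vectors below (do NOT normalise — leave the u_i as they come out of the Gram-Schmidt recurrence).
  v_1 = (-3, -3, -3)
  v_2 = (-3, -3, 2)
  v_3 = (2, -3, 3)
Orthogonal basis:
  u_1 = (-3, -3, -3)
  u_2 = (-5/3, -5/3, 10/3)
  u_3 = (5/2, -5/2, 0)

Apply the Gram-Schmidt recurrence
  u_1 = v_1
  u_i = v_i − Σ_{j<i} ((v_i · u_j) / (u_j · u_j)) · u_j.

Step by step this gives:
  u_1 = (-3, -3, -3)
  u_2 = (-5/3, -5/3, 10/3)
  u_3 = (5/2, -5/2, 0)

Orthogonality check:
  u_2 · u_1 = 0 (should be 0)
  u_3 · u_1 = 0 (should be 0)
  u_3 · u_2 = 0 (should be 0)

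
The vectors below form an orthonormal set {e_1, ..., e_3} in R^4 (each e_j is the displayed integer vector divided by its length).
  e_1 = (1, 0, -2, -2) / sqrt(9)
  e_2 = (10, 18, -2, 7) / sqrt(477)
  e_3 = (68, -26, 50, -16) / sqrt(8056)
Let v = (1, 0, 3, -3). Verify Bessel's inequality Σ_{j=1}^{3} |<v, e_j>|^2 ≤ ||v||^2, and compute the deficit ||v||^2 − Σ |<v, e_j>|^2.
Σ |<v, e_j>|^2 = 19/2; ||v||^2 = 19; deficit = 19/2

Write each e_j = u_j / sqrt(<u_j, u_j>) where u_j is the displayed integer vector. Then <v, e_j> = <v, u_j> / sqrt(<u_j, u_j>), so |<v, e_j>|^2 = <v, u_j>^2 / <u_j, u_j>.
Coefficients: <v, e_1> = 1/sqrt(9), <v, e_2> = -17/sqrt(477), <v, e_3> = 266/sqrt(8056).
Square and sum: Σ |<v, e_j>|^2 = 19/2.
Compute ||v||^2 = v·v = 19.
Deficit = 19 − 19/2 = 19/2 ≥ 0, confirming Bessel's inequality. (The deficit equals ||v − Σ <v,e_j> e_j||^2, the squared distance from v to span{e_j}.)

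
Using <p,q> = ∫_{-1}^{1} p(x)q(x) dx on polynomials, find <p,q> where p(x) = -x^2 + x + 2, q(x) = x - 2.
<p,q> = -6

Expand the product: p(x)·q(x) = -x^3 + 3*x^2 - 4.
∫_{-1}^{1} of each monomial x^k gives [2/(k+1) if k even, 0 if k odd]. Integrating term-by-term (or equivalently evaluating the antiderivative F(x) = -x^4/4 + x^3 - 4*x at the endpoints):
  F(1) − F(−1) = -13/4 − (11/4) = -6.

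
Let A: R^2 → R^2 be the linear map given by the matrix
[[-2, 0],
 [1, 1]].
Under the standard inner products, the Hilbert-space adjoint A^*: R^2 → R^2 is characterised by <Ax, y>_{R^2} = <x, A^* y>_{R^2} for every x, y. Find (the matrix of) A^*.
A^* = A^T =
[[-2, 1],
 [0, 1]]

For real matrices with standard dot products, the defining identity <Ax, y> = <x, A^* y> gives (Ax)^T y = x^T (A^*) y, i.e. x^T A^T y = x^T (A^*) y. Since this holds for all x, y, we must have A^* = A^T. Therefore
A^* =
[[-2, 1],
 [0, 1]].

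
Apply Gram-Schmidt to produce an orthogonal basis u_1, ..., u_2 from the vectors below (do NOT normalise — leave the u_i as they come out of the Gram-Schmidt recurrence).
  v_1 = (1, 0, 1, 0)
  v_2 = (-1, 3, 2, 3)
Orthogonal basis:
  u_1 = (1, 0, 1, 0)
  u_2 = (-3/2, 3, 3/2, 3)

Apply the Gram-Schmidt recurrence
  u_1 = v_1
  u_i = v_i − Σ_{j<i} ((v_i · u_j) / (u_j · u_j)) · u_j.

Step by step this gives:
  u_1 = (1, 0, 1, 0)
  u_2 = (-3/2, 3, 3/2, 3)

Orthogonality check:
  u_2 · u_1 = 0 (should be 0)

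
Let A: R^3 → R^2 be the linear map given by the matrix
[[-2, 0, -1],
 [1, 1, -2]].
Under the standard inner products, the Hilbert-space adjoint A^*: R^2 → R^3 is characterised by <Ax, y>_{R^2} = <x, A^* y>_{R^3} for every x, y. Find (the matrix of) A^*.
A^* = A^T =
[[-2, 1],
 [0, 1],
 [-1, -2]]

For real matrices with standard dot products, the defining identity <Ax, y> = <x, A^* y> gives (Ax)^T y = x^T (A^*) y, i.e. x^T A^T y = x^T (A^*) y. Since this holds for all x, y, we must have A^* = A^T. Therefore
A^* =
[[-2, 1],
 [0, 1],
 [-1, -2]].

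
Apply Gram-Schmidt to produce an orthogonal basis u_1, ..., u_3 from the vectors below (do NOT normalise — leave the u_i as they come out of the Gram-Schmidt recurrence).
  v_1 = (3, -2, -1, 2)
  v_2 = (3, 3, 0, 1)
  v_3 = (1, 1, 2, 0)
Orthogonal basis:
  u_1 = (3, -2, -1, 2)
  u_2 = (13/6, 32/9, 5/18, 4/9)
  u_3 = (125/317, -120/317, 585/317, -15/317)

Apply the Gram-Schmidt recurrence
  u_1 = v_1
  u_i = v_i − Σ_{j<i} ((v_i · u_j) / (u_j · u_j)) · u_j.

Step by step this gives:
  u_1 = (3, -2, -1, 2)
  u_2 = (13/6, 32/9, 5/18, 4/9)
  u_3 = (125/317, -120/317, 585/317, -15/317)

Orthogonality check:
  u_2 · u_1 = 0 (should be 0)
  u_3 · u_1 = 0 (should be 0)
  u_3 · u_2 = 0 (should be 0)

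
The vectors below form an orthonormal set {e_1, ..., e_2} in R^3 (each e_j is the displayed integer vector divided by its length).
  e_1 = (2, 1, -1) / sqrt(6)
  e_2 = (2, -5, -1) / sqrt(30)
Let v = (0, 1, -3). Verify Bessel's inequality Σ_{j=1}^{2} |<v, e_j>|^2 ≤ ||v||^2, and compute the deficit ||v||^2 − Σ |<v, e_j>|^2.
Σ |<v, e_j>|^2 = 14/5; ||v||^2 = 10; deficit = 36/5

Write each e_j = u_j / sqrt(<u_j, u_j>) where u_j is the displayed integer vector. Then <v, e_j> = <v, u_j> / sqrt(<u_j, u_j>), so |<v, e_j>|^2 = <v, u_j>^2 / <u_j, u_j>.
Coefficients: <v, e_1> = 4/sqrt(6), <v, e_2> = -2/sqrt(30).
Square and sum: Σ |<v, e_j>|^2 = 14/5.
Compute ||v||^2 = v·v = 10.
Deficit = 10 − 14/5 = 36/5 ≥ 0, confirming Bessel's inequality. (The deficit equals ||v − Σ <v,e_j> e_j||^2, the squared distance from v to span{e_j}.)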